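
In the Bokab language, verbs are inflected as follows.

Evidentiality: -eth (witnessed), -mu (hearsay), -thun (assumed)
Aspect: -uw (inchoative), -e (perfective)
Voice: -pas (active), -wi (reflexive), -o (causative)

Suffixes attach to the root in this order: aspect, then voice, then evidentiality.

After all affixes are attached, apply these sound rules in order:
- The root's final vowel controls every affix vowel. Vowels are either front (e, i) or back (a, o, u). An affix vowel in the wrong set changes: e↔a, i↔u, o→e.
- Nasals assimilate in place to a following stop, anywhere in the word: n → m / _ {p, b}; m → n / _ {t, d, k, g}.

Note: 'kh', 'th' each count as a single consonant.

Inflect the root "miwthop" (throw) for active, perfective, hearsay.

miwthopapasmu

Attach aspect perfective -e → miwthope.
Attach voice active -pas → miwthopepas.
Attach evidentiality hearsay -mu → miwthopepasmu.
Apply vowel harmony: miwthopepasmu → miwthopapasmu.
Nasal assimilation: no change.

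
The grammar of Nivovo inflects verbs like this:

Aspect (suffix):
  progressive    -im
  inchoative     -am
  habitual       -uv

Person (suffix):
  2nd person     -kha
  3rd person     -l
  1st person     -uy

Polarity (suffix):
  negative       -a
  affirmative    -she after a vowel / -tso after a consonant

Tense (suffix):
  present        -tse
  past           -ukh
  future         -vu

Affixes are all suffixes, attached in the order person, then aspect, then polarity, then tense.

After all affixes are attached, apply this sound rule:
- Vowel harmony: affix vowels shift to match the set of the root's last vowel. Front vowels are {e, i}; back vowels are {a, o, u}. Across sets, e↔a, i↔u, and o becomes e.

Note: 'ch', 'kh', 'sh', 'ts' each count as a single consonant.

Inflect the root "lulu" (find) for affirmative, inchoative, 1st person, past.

Attach person 1st person -uy → luluuy.
Attach aspect inchoative -am → luluuyam.
Attach polarity affirmative -tso (after consonant 'm') → luluuyamtso.
Attach tense past -ukh → luluuyamtsoukh.
Vowel harmony: no change.

luluuyamtsoukh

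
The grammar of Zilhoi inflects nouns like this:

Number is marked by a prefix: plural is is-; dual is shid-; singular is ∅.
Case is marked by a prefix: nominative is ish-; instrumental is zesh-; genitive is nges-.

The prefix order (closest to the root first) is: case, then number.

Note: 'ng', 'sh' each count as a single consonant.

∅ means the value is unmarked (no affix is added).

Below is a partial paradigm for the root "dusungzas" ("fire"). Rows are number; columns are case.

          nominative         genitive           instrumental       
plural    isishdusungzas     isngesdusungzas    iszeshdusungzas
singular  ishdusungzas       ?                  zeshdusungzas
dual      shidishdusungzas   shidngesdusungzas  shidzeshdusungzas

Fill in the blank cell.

Attach case genitive nges- → ngesdusungzas.
number = singular: zero marking, form stays ngesdusungzas.

ngesdusungzas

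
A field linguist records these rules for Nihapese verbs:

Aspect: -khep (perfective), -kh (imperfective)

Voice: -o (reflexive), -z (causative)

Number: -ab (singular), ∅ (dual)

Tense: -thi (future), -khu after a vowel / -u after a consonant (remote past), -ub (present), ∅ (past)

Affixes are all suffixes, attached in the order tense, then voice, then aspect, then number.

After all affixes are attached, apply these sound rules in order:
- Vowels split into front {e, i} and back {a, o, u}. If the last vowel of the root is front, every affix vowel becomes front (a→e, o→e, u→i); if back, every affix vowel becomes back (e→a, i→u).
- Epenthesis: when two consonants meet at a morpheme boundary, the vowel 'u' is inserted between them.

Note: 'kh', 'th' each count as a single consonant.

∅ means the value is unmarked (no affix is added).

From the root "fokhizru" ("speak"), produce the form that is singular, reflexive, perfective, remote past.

fokhizrukhuokhapab

Attach tense remote past -khu (after vowel 'u') → fokhizrukhu.
Attach voice reflexive -o → fokhizrukhuo.
Attach aspect perfective -khep → fokhizrukhuokhep.
Attach number singular -ab → fokhizrukhuokhepab.
Apply vowel harmony: fokhizrukhuokhepab → fokhizrukhuokhapab.
Epenthesis: no change.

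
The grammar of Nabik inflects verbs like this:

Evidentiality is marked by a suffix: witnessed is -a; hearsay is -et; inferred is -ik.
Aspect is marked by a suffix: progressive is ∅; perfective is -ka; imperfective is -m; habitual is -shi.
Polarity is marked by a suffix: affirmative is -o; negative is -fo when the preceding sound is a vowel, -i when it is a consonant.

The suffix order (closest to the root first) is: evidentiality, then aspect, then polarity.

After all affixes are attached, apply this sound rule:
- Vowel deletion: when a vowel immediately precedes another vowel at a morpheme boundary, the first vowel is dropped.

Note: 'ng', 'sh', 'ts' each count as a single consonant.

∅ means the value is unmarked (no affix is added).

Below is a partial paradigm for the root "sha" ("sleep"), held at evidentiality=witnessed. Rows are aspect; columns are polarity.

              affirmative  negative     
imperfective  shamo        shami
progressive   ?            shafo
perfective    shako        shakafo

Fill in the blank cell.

sho

Attach evidentiality witnessed -a → shaa.
aspect = progressive: zero marking, form stays shaa.
Attach polarity affirmative -o → shaao.
Apply vowel deletion: shaao → sho.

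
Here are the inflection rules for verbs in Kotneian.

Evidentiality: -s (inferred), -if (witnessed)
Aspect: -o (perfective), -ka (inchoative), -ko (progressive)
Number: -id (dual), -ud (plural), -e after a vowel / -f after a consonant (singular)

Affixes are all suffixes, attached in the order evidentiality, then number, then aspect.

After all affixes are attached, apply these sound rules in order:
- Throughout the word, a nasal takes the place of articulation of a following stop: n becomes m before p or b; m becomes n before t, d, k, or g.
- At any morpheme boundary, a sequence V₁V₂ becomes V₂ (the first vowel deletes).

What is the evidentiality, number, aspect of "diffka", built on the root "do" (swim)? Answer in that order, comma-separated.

Segment: do-if-f-ka.
evidentiality: -if → witnessed.
number: -e/f → singular.
aspect: -ka → inchoative.

witnessed, singular, inchoative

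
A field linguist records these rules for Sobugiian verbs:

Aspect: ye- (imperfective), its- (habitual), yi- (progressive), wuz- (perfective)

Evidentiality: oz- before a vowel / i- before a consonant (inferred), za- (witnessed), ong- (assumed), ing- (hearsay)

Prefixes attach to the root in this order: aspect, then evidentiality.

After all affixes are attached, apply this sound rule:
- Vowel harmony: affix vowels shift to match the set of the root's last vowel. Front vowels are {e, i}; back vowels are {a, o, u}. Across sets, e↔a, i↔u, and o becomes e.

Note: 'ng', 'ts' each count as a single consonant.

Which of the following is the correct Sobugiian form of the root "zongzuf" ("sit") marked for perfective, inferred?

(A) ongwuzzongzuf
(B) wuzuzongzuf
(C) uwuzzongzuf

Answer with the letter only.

Attach aspect perfective wuz- → wuzzongzuf.
Attach evidentiality inferred i- (before consonant 'w') → iwuzzongzuf.
Apply vowel harmony: iwuzzongzuf → uwuzzongzuf.
So the correct form is uwuzzongzuf, option (C).
(A) ongwuzzongzuf is wrong: it uses assumed instead of inferred for evidentiality.
(B) wuzuzongzuf is wrong: it has the affixes in the wrong order.

C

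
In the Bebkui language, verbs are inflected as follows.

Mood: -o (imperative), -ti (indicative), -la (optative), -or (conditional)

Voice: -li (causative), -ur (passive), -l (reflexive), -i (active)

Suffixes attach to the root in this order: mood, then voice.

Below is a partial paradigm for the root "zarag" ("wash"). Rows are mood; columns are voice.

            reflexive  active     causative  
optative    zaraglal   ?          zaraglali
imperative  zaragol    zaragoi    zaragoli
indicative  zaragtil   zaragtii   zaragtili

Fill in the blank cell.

Attach mood optative -la → zaragla.
Attach voice active -i → zaraglai.

zaraglai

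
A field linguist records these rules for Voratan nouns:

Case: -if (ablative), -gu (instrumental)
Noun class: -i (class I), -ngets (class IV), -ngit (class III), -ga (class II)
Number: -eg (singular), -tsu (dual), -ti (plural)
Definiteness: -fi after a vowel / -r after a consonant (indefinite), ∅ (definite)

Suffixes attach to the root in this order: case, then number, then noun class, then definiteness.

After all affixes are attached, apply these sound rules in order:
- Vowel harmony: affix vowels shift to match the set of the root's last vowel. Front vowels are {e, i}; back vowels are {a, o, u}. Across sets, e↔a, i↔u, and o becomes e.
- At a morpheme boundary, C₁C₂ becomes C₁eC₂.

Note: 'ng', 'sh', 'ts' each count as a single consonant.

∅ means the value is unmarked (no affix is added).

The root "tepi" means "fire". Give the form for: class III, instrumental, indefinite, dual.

tepigitsingiter

Attach case instrumental -gu → tepigu.
Attach number dual -tsu → tepigutsu.
Attach noun class class III -ngit → tepigutsungit.
Attach definiteness indefinite -r (after consonant 't') → tepigutsungitr.
Apply vowel harmony: tepigutsungitr → tepigitsingitr.
Apply epenthesis: tepigitsingitr → tepigitsingiter.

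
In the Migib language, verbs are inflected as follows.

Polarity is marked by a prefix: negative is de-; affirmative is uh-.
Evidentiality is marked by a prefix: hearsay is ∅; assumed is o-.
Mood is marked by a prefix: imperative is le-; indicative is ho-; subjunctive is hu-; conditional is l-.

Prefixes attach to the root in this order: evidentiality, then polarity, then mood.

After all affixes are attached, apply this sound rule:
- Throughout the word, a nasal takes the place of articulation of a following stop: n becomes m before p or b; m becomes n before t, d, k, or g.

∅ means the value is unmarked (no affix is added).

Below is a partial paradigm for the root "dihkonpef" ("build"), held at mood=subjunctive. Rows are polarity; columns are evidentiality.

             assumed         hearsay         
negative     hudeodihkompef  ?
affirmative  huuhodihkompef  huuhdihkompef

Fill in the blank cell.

hudedihkompef

evidentiality = hearsay: zero marking, form stays dihkonpef.
Attach polarity negative de- → dedihkonpef.
Attach mood subjunctive hu- → hudedihkonpef.
Apply nasal assimilation: hudedihkonpef → hudedihkompef.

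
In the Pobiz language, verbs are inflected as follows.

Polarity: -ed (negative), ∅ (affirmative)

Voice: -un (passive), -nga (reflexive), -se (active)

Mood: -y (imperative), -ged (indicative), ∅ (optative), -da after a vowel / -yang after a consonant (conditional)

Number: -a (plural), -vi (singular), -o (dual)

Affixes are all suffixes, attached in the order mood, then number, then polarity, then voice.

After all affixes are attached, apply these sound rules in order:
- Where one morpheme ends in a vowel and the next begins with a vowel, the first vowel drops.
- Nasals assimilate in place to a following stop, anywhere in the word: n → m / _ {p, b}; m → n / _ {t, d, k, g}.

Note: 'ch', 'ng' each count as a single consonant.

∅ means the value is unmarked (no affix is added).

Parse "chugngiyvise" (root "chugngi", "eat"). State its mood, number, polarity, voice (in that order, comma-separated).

imperative, singular, affirmative, active

Segment: chugngi-y-vi-se.
mood: -y → imperative.
number: -vi → singular.
polarity: ∅ → affirmative.
voice: -se → active.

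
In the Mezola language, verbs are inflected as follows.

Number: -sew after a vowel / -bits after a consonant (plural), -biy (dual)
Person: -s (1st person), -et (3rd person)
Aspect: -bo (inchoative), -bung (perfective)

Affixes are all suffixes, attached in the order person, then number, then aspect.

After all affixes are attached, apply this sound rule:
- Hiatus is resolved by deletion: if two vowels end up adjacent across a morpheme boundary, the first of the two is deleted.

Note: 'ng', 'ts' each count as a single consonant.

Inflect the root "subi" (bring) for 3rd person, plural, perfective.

subetbitsbung

Attach person 3rd person -et → subiet.
Attach number plural -bits (after consonant 't') → subietbits.
Attach aspect perfective -bung → subietbitsbung.
Apply vowel deletion: subietbitsbung → subetbitsbung.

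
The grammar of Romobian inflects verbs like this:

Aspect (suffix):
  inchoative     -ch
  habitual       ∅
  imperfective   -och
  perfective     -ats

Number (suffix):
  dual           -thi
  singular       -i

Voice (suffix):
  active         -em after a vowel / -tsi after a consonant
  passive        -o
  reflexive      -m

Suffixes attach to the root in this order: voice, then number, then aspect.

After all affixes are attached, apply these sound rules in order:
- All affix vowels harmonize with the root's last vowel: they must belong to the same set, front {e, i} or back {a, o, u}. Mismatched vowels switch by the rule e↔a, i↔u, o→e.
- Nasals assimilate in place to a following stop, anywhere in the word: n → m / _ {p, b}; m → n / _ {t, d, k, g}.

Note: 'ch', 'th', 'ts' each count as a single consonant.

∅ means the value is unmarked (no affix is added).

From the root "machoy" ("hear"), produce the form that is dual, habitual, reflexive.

machoymthu

Attach voice reflexive -m → machoym.
Attach number dual -thi → machoymthi.
aspect = habitual: zero marking, form stays machoymthi.
Apply vowel harmony: machoymthi → machoymthu.
Nasal assimilation: no change.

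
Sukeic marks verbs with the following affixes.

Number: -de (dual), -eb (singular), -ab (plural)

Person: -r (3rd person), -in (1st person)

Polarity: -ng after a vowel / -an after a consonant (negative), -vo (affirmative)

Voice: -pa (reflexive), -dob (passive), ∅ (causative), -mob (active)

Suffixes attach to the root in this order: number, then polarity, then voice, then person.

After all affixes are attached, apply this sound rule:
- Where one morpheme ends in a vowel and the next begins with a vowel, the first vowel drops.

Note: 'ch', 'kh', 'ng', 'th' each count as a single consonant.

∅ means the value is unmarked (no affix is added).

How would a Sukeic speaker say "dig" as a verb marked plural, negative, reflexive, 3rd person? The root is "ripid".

Attach number plural -ab → ripidab.
Attach polarity negative -an (after consonant 'b') → ripidaban.
Attach voice reflexive -pa → ripidabanpa.
Attach person 3rd person -r → ripidabanpar.
Vowel deletion: no change.

ripidabanpar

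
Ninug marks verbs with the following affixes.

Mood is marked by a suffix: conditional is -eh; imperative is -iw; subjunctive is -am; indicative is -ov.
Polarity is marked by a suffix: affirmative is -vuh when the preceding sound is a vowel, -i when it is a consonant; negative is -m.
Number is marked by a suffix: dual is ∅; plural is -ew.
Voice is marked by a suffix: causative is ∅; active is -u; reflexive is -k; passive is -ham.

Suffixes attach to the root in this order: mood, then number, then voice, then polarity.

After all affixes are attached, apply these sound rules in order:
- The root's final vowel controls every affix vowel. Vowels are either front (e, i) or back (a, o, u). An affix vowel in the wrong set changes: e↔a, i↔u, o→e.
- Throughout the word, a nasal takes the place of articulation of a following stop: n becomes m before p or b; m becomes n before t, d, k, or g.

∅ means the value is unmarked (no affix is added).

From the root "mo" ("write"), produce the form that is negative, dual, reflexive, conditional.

Attach mood conditional -eh → moeh.
number = dual: zero marking, form stays moeh.
Attach voice reflexive -k → moehk.
Attach polarity negative -m → moehkm.
Apply vowel harmony: moehkm → moahkm.
Nasal assimilation: no change.

moahkm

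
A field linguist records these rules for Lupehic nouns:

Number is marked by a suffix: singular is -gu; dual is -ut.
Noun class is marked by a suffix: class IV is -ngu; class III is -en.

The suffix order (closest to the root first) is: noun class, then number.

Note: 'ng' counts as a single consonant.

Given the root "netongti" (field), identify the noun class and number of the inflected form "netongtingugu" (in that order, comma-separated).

Segment: netongti-ngu-gu.
noun class: -ngu → class IV.
number: -gu → singular.

class IV, singular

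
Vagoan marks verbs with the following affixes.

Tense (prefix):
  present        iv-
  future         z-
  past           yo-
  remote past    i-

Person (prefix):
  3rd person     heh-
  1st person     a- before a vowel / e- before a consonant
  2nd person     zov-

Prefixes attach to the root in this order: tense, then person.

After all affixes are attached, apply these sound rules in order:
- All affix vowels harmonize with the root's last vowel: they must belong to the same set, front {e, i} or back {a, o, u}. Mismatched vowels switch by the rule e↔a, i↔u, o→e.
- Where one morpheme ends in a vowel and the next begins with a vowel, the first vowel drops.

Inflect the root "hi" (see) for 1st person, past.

Attach tense past yo- → yohi.
Attach person 1st person e- (before consonant 'y') → eyohi.
Apply vowel harmony: eyohi → eyehi.
Vowel deletion: no change.

eyehi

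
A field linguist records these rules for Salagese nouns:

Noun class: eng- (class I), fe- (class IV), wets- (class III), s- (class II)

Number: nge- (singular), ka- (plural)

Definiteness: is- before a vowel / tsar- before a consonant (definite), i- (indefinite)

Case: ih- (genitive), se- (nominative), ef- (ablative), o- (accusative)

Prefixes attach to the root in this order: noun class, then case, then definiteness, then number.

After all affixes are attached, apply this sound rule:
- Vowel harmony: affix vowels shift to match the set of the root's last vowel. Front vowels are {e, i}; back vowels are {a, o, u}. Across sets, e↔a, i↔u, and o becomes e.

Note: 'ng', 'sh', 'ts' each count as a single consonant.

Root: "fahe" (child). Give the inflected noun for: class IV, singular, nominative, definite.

ngetsersefefahe

Attach noun class class IV fe- → fefahe.
Attach case nominative se- → sefefahe.
Attach definiteness definite tsar- (before consonant 's') → tsarsefefahe.
Attach number singular nge- → ngetsarsefefahe.
Apply vowel harmony: ngetsarsefefahe → ngetsersefefahe.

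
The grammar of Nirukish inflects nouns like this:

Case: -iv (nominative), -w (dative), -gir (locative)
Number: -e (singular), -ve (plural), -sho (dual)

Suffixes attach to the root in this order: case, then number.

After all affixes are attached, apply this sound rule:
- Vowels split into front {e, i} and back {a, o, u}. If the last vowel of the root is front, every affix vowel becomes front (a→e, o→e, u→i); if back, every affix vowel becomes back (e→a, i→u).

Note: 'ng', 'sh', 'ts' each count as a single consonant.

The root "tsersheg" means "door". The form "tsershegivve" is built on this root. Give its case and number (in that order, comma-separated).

nominative, plural

Segment: tsersheg-iv-ve.
case: -iv → nominative.
number: -ve → plural.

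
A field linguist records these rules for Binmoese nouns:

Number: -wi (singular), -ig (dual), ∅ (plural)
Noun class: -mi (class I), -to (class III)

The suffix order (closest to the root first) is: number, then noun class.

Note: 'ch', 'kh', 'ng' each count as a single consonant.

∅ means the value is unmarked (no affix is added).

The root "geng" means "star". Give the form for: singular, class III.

Attach number singular -wi → gengwi.
Attach noun class class III -to → gengwito.

gengwito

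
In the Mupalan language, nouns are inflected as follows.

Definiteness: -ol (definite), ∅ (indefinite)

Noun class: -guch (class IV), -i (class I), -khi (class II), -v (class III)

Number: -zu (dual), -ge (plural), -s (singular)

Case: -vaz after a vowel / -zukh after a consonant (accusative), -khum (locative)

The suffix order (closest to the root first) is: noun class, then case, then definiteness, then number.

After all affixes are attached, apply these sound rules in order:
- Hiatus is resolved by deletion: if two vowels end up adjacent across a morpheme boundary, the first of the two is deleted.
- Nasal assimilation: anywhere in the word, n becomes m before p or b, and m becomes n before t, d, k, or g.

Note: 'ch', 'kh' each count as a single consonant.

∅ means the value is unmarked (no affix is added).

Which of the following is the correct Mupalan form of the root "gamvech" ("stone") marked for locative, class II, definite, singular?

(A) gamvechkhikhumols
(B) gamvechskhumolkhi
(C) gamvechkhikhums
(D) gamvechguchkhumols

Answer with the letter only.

A

Attach noun class class II -khi → gamvechkhi.
Attach case locative -khum → gamvechkhikhum.
Attach definiteness definite -ol → gamvechkhikhumol.
Attach number singular -s → gamvechkhikhumols.
Vowel deletion: no change.
Nasal assimilation: no change.
So the correct form is gamvechkhikhumols, option (A).
(D) gamvechguchkhumols is wrong: it uses class IV instead of class II for noun class.
(C) gamvechkhikhums is wrong: it uses indefinite instead of definite for definiteness.
(B) gamvechskhumolkhi is wrong: it has the affixes in the wrong order.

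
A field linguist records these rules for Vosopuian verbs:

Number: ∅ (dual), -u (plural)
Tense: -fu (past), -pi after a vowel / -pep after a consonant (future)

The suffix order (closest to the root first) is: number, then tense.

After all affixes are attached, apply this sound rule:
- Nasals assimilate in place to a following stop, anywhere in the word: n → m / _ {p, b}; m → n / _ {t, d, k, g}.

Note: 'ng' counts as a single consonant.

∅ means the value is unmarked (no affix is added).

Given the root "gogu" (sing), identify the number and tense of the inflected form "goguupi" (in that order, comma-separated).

plural, future

Segment: gogu-u-pi.
number: -u → plural.
tense: -pi/pep → future.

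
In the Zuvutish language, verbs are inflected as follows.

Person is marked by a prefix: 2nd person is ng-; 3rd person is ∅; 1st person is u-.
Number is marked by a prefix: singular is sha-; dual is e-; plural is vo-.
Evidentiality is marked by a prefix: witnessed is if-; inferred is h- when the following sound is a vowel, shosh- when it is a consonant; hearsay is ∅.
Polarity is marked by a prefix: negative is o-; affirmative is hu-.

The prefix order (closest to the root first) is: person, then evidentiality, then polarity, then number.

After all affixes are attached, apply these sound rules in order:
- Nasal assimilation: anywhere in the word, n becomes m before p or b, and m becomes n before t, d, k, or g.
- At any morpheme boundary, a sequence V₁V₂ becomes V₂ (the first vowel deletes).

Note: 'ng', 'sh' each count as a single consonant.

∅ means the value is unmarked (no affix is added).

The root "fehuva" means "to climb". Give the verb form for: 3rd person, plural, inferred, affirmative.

vohushoshfehuva

person = 3rd person: zero marking, form stays fehuva.
Attach evidentiality inferred shosh- (before consonant 'f') → shoshfehuva.
Attach polarity affirmative hu- → hushoshfehuva.
Attach number plural vo- → vohushoshfehuva.
Nasal assimilation: no change.
Vowel deletion: no change.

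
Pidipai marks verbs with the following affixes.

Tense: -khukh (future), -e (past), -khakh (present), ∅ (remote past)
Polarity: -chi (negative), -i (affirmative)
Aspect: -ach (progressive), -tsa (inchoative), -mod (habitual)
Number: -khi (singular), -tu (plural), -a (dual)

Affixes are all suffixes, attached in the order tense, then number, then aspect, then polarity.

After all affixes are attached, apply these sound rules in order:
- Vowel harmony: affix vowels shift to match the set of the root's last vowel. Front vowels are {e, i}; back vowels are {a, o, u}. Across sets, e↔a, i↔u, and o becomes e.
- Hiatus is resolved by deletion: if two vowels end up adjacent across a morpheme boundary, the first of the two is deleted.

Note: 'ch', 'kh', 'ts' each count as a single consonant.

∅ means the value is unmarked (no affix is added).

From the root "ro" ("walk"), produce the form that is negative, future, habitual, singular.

rokhukhkhumodchu

Attach tense future -khukh → rokhukh.
Attach number singular -khi → rokhukhkhi.
Attach aspect habitual -mod → rokhukhkhimod.
Attach polarity negative -chi → rokhukhkhimodchi.
Apply vowel harmony: rokhukhkhimodchi → rokhukhkhumodchu.
Vowel deletion: no change.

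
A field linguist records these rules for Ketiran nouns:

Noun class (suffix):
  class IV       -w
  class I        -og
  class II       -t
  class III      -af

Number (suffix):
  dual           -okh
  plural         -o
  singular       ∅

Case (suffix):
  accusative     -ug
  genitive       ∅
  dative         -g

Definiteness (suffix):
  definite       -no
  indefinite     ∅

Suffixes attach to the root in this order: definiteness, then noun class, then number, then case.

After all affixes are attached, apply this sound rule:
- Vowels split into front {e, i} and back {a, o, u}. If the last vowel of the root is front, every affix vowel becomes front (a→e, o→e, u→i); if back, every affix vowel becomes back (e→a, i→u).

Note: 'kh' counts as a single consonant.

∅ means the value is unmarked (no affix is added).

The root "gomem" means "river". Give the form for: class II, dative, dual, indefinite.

definiteness = indefinite: zero marking, form stays gomem.
Attach noun class class II -t → gomemt.
Attach number dual -okh → gomemtokh.
Attach case dative -g → gomemtokhg.
Apply vowel harmony: gomemtokhg → gomemtekhg.

gomemtekhg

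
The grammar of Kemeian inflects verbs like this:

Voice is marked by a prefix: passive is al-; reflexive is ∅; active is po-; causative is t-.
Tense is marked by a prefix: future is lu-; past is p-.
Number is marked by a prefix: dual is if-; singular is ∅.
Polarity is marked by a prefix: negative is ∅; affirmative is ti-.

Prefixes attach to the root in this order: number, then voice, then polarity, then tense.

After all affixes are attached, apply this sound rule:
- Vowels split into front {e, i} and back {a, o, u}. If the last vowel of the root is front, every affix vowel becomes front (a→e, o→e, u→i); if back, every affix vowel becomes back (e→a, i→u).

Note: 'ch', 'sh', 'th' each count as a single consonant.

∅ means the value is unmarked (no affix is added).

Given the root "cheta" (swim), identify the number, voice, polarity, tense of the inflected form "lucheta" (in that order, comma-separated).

singular, reflexive, negative, future

Segment: lu-cheta.
number: ∅ → singular.
voice: ∅ → reflexive.
polarity: ∅ → negative.
tense: lu- → future.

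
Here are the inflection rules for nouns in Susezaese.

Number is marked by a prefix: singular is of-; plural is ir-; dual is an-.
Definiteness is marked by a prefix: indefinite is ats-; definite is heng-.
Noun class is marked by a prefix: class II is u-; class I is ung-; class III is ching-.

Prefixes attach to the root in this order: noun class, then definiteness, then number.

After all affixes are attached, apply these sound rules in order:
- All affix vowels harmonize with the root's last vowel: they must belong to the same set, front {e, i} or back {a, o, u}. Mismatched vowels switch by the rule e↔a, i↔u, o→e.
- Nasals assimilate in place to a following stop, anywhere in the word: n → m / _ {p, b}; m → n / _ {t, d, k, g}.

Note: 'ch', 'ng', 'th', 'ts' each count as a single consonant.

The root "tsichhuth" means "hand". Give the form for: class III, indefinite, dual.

Attach noun class class III ching- → chingtsichhuth.
Attach definiteness indefinite ats- → atschingtsichhuth.
Attach number dual an- → anatschingtsichhuth.
Apply vowel harmony: anatschingtsichhuth → anatschungtsichhuth.
Nasal assimilation: no change.

anatschungtsichhuth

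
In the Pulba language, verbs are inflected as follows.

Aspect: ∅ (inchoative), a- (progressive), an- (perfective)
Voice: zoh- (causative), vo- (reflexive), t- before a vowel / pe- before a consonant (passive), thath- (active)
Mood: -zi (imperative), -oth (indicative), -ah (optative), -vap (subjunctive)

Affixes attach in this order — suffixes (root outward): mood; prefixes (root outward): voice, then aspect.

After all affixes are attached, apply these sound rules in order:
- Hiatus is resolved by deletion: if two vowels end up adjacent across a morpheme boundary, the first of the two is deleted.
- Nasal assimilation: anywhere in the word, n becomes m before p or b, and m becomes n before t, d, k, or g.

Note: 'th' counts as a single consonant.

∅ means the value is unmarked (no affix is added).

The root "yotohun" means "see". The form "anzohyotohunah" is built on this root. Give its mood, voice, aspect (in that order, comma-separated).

Segment: an-zoh-yotohun-ah.
mood: -ah → optative.
voice: zoh- → causative.
aspect: an- → perfective.

optative, causative, perfective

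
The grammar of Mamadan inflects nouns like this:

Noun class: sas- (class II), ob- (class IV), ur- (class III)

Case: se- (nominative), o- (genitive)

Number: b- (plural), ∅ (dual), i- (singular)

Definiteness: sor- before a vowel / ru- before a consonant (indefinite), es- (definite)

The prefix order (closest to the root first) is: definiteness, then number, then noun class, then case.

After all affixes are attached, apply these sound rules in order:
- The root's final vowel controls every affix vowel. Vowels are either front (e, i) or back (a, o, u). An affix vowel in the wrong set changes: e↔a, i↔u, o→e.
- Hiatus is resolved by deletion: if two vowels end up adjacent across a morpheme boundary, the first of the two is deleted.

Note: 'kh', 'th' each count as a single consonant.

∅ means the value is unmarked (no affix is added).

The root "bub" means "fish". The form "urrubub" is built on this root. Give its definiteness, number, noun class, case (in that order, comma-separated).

indefinite, dual, class III, genitive

Segment: o-ur-ru-bub.
definiteness: sor/ru- → indefinite.
number: ∅ → dual.
noun class: ur- → class III.
case: o- → genitive.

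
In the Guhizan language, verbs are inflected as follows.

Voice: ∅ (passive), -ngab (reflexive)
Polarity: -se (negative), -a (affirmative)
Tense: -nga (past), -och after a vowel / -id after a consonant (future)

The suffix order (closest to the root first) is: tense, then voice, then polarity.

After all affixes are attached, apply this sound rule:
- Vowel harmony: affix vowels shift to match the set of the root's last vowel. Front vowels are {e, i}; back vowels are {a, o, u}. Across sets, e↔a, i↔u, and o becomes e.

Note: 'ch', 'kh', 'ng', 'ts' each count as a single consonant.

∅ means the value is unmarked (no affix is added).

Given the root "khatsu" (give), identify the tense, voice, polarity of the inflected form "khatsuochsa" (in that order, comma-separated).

Segment: khatsu-och-se.
tense: -och/id → future.
voice: ∅ → passive.
polarity: -se → negative.

future, passive, negative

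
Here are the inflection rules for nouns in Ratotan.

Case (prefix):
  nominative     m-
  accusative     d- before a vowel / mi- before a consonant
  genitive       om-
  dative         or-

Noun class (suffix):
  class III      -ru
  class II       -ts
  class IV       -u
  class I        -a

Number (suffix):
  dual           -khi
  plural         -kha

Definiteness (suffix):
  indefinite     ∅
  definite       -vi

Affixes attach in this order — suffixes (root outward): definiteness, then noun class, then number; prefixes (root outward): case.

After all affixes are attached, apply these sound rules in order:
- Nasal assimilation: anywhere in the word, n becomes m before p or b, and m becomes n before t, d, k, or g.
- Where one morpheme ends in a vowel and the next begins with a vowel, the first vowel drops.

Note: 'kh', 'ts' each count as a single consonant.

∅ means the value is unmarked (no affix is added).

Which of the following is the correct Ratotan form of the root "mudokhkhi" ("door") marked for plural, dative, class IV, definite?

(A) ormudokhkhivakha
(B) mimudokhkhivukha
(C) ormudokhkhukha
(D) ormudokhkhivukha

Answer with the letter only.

D

Attach definiteness definite -vi → mudokhkhivi.
Attach noun class class IV -u → mudokhkhiviu.
Attach number plural -kha → mudokhkhiviukha.
Attach case dative or- → ormudokhkhiviukha.
Nasal assimilation: no change.
Apply vowel deletion: ormudokhkhiviukha → ormudokhkhivukha.
So the correct form is ormudokhkhivukha, option (D).
(B) mimudokhkhivukha is wrong: it uses accusative instead of dative for case.
(A) ormudokhkhivakha is wrong: it uses class I instead of class IV for noun class.
(C) ormudokhkhukha is wrong: it uses indefinite instead of definite for definiteness.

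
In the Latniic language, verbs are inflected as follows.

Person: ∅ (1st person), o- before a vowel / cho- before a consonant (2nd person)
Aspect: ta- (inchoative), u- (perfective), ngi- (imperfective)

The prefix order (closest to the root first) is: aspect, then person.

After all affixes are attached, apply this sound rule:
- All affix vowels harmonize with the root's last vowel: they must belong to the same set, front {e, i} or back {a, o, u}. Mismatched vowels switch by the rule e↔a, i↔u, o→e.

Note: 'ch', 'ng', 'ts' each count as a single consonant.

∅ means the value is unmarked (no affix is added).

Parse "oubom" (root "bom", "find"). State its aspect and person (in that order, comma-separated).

Segment: o-u-bom.
aspect: u- → perfective.
person: o/cho- → 2nd person.

perfective, 2nd person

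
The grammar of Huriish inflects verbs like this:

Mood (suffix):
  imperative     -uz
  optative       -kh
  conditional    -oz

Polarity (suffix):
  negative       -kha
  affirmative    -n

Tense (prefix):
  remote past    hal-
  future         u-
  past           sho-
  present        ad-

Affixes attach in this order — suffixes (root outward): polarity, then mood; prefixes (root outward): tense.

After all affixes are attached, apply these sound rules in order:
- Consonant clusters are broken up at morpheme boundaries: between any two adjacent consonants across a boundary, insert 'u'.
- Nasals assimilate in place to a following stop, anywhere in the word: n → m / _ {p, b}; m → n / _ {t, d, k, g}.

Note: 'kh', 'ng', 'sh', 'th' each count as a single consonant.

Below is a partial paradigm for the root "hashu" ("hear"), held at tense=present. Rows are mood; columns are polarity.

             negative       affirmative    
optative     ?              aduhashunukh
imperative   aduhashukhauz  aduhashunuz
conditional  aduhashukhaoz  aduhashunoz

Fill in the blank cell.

aduhashukhakh

Attach polarity negative -kha → hashukha.
Attach mood optative -kh → hashukhakh.
Attach tense present ad- → adhashukhakh.
Apply epenthesis: adhashukhakh → aduhashukhakh.
Nasal assimilation: no change.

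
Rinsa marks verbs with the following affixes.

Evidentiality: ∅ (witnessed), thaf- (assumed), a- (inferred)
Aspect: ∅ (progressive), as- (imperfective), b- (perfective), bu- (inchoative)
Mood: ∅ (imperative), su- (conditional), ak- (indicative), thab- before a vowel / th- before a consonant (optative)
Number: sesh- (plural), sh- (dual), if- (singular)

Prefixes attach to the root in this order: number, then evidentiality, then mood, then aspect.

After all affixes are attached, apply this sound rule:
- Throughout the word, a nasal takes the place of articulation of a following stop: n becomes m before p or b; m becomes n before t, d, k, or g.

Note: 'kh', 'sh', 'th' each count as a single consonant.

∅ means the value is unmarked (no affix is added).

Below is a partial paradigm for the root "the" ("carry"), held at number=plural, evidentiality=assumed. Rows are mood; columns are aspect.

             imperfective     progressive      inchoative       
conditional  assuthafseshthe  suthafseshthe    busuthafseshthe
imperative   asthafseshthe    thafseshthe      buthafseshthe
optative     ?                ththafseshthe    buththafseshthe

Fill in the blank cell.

asththafseshthe

Attach number plural sesh- → seshthe.
Attach evidentiality assumed thaf- → thafseshthe.
Attach mood optative th- (before consonant 'th') → ththafseshthe.
Attach aspect imperfective as- → asththafseshthe.
Nasal assimilation: no change.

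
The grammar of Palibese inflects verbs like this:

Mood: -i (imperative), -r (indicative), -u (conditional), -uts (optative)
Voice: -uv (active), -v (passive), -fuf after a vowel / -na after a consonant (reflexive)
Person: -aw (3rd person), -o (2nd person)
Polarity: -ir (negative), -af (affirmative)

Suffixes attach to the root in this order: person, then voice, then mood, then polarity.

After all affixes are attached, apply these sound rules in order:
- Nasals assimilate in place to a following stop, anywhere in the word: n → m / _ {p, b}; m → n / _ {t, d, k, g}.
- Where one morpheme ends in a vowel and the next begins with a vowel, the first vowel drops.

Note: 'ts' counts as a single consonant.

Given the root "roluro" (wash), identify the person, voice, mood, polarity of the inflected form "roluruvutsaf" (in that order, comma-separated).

Segment: roluro-o-uv-uts-af.
person: -o → 2nd person.
voice: -uv → active.
mood: -uts → optative.
polarity: -af → affirmative.

2nd person, active, optative, affirmative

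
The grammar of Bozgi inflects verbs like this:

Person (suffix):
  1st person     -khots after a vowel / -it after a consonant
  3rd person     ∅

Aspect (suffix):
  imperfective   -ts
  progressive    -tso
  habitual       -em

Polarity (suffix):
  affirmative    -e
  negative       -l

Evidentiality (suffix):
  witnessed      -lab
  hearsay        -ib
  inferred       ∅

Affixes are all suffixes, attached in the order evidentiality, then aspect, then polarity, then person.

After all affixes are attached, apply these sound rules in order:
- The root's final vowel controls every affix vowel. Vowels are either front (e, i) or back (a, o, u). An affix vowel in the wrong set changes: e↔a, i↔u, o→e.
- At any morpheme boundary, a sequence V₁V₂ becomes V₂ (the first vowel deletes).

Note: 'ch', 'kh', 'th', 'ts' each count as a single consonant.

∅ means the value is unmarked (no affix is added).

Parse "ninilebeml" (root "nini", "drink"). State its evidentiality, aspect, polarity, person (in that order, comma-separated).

witnessed, habitual, negative, 3rd person

Segment: nini-lab-em-l.
evidentiality: -lab → witnessed.
aspect: -em → habitual.
polarity: -l → negative.
person: ∅ → 3rd person.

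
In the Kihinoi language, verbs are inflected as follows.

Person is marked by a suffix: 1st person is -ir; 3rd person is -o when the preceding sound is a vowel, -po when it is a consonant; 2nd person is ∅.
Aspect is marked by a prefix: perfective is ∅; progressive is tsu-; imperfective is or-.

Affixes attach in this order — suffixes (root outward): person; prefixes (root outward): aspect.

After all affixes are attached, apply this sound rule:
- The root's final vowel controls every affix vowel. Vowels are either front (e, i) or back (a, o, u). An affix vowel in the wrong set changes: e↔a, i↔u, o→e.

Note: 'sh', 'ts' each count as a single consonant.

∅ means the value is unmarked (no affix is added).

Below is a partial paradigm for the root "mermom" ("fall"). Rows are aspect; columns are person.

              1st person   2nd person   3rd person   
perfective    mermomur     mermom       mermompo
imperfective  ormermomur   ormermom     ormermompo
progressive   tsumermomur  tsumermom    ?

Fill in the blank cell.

tsumermompo

Attach person 3rd person -po (after consonant 'm') → mermompo.
Attach aspect progressive tsu- → tsumermompo.
Vowel harmony: no change.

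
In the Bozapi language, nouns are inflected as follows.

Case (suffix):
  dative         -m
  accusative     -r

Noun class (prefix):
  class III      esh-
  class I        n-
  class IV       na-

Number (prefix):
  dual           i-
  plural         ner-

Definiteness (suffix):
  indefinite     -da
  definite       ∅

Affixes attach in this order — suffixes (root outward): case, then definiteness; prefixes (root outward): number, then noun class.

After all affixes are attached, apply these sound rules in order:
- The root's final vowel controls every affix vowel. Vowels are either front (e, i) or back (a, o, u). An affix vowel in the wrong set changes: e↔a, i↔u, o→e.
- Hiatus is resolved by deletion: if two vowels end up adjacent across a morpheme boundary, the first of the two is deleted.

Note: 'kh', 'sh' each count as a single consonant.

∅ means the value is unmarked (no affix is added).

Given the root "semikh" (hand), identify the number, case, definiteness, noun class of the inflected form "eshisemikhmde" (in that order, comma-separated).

dual, dative, indefinite, class III

Segment: esh-i-semikh-m-da.
number: i- → dual.
case: -m → dative.
definiteness: -da → indefinite.
noun class: esh- → class III.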